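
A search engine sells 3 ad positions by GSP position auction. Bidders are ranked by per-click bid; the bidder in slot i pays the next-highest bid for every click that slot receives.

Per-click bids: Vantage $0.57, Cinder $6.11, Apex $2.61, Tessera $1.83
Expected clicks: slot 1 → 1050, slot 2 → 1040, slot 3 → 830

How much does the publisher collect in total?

Sorting advertisers: $6.11 (Cinder) > $2.61 (Apex) > $1.83 (Tessera) > $0.57 (Vantage)
Slot 1: Cinder pays $2.61 × 1050 = $2740.50
Slot 2: Apex pays $1.83 × 1040 = $1903.20
Slot 3: Tessera pays $0.57 × 830 = $473.10
Total = $5116.80

Total revenue: $5116.80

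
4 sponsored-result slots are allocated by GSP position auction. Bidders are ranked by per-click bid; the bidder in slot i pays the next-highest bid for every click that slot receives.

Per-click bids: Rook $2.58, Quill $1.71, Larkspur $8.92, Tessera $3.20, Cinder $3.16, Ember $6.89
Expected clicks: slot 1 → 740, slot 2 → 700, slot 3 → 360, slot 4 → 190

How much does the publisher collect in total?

Total revenue: $8966.40

Per-click bids in order: $8.92 (Larkspur) > $6.89 (Ember) > $3.20 (Tessera) > $3.16 (Cinder) > $2.58 (Rook) > …
Slot 1: Larkspur pays $6.89 × 740 = $5098.60
Slot 2: Ember pays $3.20 × 700 = $2240.00
Slot 3: Tessera pays $3.16 × 360 = $1137.60
Slot 4: Cinder pays $2.58 × 190 = $490.20
Total = $8966.40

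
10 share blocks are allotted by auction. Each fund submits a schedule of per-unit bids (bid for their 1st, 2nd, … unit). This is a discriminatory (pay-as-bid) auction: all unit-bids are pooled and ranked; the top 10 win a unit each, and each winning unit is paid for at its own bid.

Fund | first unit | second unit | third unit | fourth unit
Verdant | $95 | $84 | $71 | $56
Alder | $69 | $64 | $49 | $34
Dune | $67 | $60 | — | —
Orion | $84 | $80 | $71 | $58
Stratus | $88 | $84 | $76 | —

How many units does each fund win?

Alder 1, Orion 3, Stratus 3, Verdant 3

Pooled unit-bids ranked (top 10): 95 (Verdant-1), 88 (Stratus-1), 84 (Verdant-2), 84 (Orion-1), 84 (Stratus-2), 80 (Orion-2), 76 (Stratus-3), 71 (Verdant-3), 71 (Orion-3), 69 (Alder-1)
Next rejected bid: $67 (not a price — pay-as-bid).
Allocation: Alder 1, Orion 3, Stratus 3, Verdant 3.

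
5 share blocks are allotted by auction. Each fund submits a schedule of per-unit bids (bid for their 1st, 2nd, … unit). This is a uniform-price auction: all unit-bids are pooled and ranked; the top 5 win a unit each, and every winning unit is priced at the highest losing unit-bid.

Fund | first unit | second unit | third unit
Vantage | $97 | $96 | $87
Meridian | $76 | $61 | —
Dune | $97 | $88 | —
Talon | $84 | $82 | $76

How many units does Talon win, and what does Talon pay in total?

Pooled unit-bids ranked (top 5): 97 (Vantage-1), 97 (Dune-1), 96 (Vantage-2), 88 (Dune-2), 87 (Vantage-3)
Highest rejected unit-bid = $84.
Talon wins 0 unit(s) at $84 each.

Talon: 0 units, pays $0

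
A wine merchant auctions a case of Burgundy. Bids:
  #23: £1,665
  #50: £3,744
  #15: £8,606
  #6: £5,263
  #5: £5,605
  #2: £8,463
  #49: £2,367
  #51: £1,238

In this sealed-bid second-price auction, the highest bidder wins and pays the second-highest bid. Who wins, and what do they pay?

Rule: the highest bidder wins and pays the second-highest bid.
Bids in order: 8,606 (#15) > 8,463 (#2) > 5,605 (#5) > 5,263 (#6) > 3,744 (#50) > 2,367 (#49) > …
#15 is highest; pays the second-highest bid, £8,463.

#15 pays £8,463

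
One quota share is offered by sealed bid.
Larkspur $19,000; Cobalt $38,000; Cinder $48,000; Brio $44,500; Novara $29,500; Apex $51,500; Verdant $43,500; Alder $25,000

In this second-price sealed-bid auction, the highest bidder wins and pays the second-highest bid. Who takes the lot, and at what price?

Apex pays $48,000

Sorting bids: 51,500 (Apex) > 48,000 (Cinder) > 44,500 (Brio) > 43,500 (Verdant) > 38,000 (Cobalt) > 29,500 (Novara) > …
Apex is highest; pays the second-highest bid, $48,000.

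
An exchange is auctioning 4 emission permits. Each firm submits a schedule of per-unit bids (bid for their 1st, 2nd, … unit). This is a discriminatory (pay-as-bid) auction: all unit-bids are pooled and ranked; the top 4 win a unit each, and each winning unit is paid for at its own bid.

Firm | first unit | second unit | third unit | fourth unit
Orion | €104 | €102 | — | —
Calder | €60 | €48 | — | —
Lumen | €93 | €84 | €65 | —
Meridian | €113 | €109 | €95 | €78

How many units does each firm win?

Merging the schedules and taking the best 4: 113 (Meridian-1), 109 (Meridian-2), 104 (Orion-1), 102 (Orion-2)
Next rejected bid: €95 (not a price — pay-as-bid).
Allocation: Meridian 2, Orion 2.

Meridian 2, Orion 2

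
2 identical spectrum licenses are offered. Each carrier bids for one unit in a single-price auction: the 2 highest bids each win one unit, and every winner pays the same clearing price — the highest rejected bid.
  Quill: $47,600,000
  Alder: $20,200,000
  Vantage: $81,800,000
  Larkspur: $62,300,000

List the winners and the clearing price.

Bids ranked high→low: 81,800,000 (Vantage), 62,300,000 (Larkspur), 47,600,000 (Quill), 20,200,000 (Alder)
Top 2: Vantage, Larkspur.
First losing bid is Quill's $47,600,000, which sets the uniform price.

Vantage, Larkspur; each pays $47,600,000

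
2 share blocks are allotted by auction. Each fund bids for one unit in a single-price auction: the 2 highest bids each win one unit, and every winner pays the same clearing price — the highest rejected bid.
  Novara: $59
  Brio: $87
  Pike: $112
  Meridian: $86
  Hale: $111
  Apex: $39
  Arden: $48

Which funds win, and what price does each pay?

Pike, Hale; each pays $87

Ordering the bids: 112 (Pike), 111 (Hale), 87 (Brio), 86 (Meridian), …
Winners (2 units): Pike, Hale.
First losing bid is Brio's $87, which sets the uniform price.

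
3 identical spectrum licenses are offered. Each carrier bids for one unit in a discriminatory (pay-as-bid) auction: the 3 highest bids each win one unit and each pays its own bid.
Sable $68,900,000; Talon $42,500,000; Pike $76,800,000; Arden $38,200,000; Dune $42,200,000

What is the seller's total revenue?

Total revenue: $188,200,000

Bids ranked high→low: 76,800,000 (Pike), 68,900,000 (Sable), 42,500,000 (Talon), 42,200,000 (Dune), 38,200,000 (Arden)
Top 3: Pike, Sable, Talon.
Total revenue = 76,800,000 + 68,900,000 + 42,500,000 = $188,200,000.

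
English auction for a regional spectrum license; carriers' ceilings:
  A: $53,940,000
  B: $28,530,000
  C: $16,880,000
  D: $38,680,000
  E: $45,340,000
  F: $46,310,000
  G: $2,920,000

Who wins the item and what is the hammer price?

Ascending (English) auction: the price rises until one bidder remains; the winner pays the price at which the last rival dropped out.
Limits in order: 53,940,000 (A) > 46,310,000 (F) > 45,340,000 (E) > 38,680,000 (D) > 28,530,000 (B) > 16,880,000 (C) > …
Bidding ends when F exits at $46,310,000; A takes it.

A wins at $46,310,000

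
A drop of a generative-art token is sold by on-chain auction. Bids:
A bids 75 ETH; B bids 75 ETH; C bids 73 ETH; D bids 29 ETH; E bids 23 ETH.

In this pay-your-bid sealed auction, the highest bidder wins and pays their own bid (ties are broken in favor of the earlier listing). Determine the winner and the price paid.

A pays 75 ETH

Sorting bids: 75 (A) > 75 (B) > 73 (C) > 29 (D) > 23 (E)
A and B tie at 75 ETH; tie-break gives it to A.
First-price: A pays what they bid, 75 ETH.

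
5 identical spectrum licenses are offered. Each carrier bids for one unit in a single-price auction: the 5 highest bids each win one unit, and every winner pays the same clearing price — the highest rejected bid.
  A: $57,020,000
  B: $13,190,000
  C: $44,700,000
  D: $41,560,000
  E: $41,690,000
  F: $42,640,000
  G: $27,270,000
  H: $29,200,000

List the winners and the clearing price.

Bids ranked high→low: 57,020,000 (A), 44,700,000 (C), 42,640,000 (F), 41,690,000 (E), 41,560,000 (D), 29,200,000 (H), 27,270,000 (G), …
Winners (5 units): A, C, F, E, D.
Clearing price = highest rejected bid = $29,200,000.

A, C, F, E, D; each pays $29,200,000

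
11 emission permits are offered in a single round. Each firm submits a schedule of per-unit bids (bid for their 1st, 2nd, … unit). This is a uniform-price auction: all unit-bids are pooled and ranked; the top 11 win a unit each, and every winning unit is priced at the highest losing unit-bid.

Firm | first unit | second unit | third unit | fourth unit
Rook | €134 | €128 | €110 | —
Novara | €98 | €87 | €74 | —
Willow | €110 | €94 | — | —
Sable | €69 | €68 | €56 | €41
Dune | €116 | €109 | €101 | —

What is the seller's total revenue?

Merging the schedules and taking the best 11: 134 (Rook-1), 128 (Rook-2), 116 (Dune-1), 110 (Rook-3), 110 (Willow-1), 109 (Dune-2), 101 (Dune-3), 98 (Novara-1), 94 (Willow-2), 87 (Novara-2), 74 (Novara-3)
The (k+1)-th unit-bid is €69.
Allocation: Dune 3, Novara 3, Rook 3, Willow 2. Every unit priced at €69.
Revenue = 11 × 69 = €759.

Total revenue: €759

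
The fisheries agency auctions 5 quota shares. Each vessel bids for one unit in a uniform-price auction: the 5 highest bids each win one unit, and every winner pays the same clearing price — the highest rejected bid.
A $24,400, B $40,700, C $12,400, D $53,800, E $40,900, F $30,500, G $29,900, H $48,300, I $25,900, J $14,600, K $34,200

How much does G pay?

Bids ranked high→low: 53,800 (D), 48,300 (H), 40,900 (E), 40,700 (B), 34,200 (K), 30,500 (F), 29,900 (G), …
Winners (5 units): D, H, E, B, K.
First losing bid is F's $30,500, which sets the uniform price.
G does not win → pays $0.

G pays $0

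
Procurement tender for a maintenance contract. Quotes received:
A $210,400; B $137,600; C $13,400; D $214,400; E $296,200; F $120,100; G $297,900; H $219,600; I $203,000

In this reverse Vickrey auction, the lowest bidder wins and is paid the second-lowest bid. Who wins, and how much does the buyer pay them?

Bids in order: 13,400 (C) < 120,100 (F) < 137,600 (B) < 203,000 (I) < 210,400 (A) < 214,400 (D) < …
Second-price: C is paid F's bid of $120,100.

C is paid $120,100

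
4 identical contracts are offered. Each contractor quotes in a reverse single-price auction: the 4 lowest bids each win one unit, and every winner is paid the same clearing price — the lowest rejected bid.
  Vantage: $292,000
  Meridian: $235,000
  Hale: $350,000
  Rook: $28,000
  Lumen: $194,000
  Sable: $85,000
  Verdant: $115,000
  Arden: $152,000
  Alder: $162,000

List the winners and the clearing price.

Rook, Sable, Verdant, Arden; each is paid $162,000

Ordering the bids: 28,000 (Rook), 85,000 (Sable), 115,000 (Verdant), 152,000 (Arden), 162,000 (Alder), 194,000 (Lumen), …
Lowest 4: Rook, Sable, Verdant, Arden.
Lowest unsuccessful bid: $162,000 → clearing price.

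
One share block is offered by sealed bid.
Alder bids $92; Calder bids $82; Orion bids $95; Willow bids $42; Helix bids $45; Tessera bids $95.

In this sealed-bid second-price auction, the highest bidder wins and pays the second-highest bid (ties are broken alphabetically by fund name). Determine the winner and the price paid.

Orion pays $95

Bids in order: 95 (Orion) > 95 (Tessera) > 92 (Alder) > 82 (Calder) > 45 (Helix) > 42 (Willow)
Orion and Tessera tie at $95; tie-break gives it to Orion.
Orion is highest; pays the second-highest bid, $95.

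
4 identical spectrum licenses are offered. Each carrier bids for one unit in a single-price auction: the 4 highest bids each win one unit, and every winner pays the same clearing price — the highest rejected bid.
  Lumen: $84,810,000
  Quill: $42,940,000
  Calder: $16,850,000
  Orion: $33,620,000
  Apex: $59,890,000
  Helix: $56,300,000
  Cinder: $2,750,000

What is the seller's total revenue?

Total revenue: $134,480,000

Bids ranked high→low: 84,810,000 (Lumen), 59,890,000 (Apex), 56,300,000 (Helix), 42,940,000 (Quill), 33,620,000 (Orion), 16,850,000 (Calder), …
The 4 highest are Lumen, Apex, Helix, Quill.
Clearing price = highest rejected bid = $33,620,000.
Total revenue = 4 × $33,620,000 = $134,480,000.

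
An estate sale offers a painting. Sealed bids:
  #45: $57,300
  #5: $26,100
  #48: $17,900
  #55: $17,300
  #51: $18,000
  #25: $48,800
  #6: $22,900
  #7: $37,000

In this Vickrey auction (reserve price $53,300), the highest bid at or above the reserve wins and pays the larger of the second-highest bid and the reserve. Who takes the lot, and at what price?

Bids in order: 57,300 (#45) > 48,800 (#25) > 37,000 (#7) > 26,100 (#5) > 22,900 (#6) > 18,000 (#51) > …
#45 has the top bid at or above the reserve ($57,300).
Second-highest bid $48,800 is below the reserve $53,300, so the reserve binds → payment $53,300.

#45 pays $53,300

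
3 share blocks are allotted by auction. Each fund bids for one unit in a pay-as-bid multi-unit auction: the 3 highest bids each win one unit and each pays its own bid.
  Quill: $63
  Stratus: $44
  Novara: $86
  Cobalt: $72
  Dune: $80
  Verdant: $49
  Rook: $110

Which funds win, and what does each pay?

Rook $110, Novara $86, Dune $80

Bids ranked high→low: 110 (Rook), 86 (Novara), 80 (Dune), 72 (Cobalt), 63 (Quill), …
Winners (3 units): Rook, Novara, Dune.
Each winner pays its own bid: Rook $110, Novara $86, Dune $80.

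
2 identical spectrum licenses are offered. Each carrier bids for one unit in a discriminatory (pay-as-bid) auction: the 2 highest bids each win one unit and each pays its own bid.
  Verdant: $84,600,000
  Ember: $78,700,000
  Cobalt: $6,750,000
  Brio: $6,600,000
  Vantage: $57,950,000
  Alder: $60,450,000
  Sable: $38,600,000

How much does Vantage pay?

Sorting: 84,600,000 (Verdant), 78,700,000 (Ember), 60,450,000 (Alder), 57,950,000 (Vantage), …
Top 2: Verdant, Ember.
Vantage does not win → $0.

Vantage pays $0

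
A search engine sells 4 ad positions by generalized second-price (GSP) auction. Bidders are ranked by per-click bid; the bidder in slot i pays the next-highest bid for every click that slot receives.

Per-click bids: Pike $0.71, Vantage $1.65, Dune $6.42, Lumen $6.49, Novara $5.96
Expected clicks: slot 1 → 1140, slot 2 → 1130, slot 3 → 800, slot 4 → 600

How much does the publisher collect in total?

Total revenue: $15799.60

Sorting advertisers: $6.49 (Lumen) > $6.42 (Dune) > $5.96 (Novara) > $1.65 (Vantage) > $0.71 (Pike)
Slot 1: Lumen pays $6.42 × 1140 = $7318.80
Slot 2: Dune pays $5.96 × 1130 = $6734.80
Slot 3: Novara pays $1.65 × 800 = $1320.00
Slot 4: Vantage pays $0.71 × 600 = $426.00
Total = $15799.60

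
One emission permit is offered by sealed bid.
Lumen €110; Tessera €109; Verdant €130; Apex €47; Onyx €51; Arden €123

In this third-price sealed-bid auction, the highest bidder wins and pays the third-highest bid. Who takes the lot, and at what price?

Verdant pays €110

Sorting bids: 130 (Verdant) > 123 (Arden) > 110 (Lumen) > 109 (Tessera) > 51 (Onyx) > 47 (Apex)
Verdant wins; payment is bid #3 in the ranking = €110.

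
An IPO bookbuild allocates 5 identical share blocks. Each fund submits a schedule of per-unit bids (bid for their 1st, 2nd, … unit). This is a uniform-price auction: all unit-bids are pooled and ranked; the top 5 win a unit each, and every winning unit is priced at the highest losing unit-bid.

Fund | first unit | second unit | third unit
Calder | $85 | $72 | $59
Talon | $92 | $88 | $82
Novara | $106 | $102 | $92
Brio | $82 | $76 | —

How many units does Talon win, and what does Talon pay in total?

Talon: 2 units, pays $170

All unit-bids, highest first — top 5: 106 (Novara-1), 102 (Novara-2), 92 (Talon-1), 92 (Novara-3), 88 (Talon-2)
The (k+1)-th unit-bid is $85.
Talon wins 2 unit(s) at $85 each.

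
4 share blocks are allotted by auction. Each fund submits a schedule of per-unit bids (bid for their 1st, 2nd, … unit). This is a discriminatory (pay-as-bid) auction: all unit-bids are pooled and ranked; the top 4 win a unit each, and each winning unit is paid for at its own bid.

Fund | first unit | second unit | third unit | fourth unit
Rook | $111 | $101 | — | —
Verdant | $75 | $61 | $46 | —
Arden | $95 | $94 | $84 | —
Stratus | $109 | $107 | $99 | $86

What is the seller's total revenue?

All unit-bids, highest first — top 4: 111 (Rook-1), 109 (Stratus-1), 107 (Stratus-2), 101 (Rook-2)
Next rejected bid: $99 (not a price — pay-as-bid).
Each winning unit pays its own bid.
Revenue = 111 + 109 + 107 + 101 = $428.

Total revenue: $428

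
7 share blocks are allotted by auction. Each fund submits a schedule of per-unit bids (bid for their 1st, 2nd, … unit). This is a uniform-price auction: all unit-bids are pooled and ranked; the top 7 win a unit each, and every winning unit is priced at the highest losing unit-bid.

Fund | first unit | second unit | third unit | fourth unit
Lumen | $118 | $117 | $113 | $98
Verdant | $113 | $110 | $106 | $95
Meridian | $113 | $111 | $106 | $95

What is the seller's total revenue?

Pooled unit-bids ranked (top 7): 118 (Lumen-1), 117 (Lumen-2), 113 (Lumen-3), 113 (Verdant-1), 113 (Meridian-1), 111 (Meridian-2), 110 (Verdant-2)
Highest rejected unit-bid = $106.
Allocation: Lumen 3, Meridian 2, Verdant 2. Every unit priced at $106.
Revenue = 7 × 106 = $742.

Total revenue: $742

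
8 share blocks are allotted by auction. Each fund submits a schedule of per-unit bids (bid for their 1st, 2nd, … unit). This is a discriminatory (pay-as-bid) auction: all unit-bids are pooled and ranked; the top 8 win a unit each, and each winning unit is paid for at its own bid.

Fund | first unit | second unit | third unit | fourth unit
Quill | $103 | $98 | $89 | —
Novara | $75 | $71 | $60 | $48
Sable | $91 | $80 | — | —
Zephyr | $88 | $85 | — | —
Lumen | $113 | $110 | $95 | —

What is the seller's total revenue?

Merging the schedules and taking the best 8: 113 (Lumen-1), 110 (Lumen-2), 103 (Quill-1), 98 (Quill-2), 95 (Lumen-3), 91 (Sable-1), 89 (Quill-3), 88 (Zephyr-1)
Next rejected bid: $85 (not a price — pay-as-bid).
Each winning unit pays its own bid.
Revenue = 113 + 110 + 103 + 98 + 95 + 91 + 89 + 88 = $787.

Total revenue: $787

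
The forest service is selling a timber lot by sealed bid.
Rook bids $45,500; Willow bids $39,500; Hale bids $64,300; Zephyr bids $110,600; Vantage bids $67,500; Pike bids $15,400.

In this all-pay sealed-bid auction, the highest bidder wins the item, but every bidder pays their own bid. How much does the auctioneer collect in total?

Total revenue: $342,800

Sorting bids: 110,600 (Zephyr) > 67,500 (Vantage) > 64,300 (Hale) > 45,500 (Rook) > 39,500 (Willow) > 15,400 (Pike)
Every bidder forfeits their bid regardless of winning.
Revenue = 45,500 + 39,500 + 64,300 + 110,600 + 67,500 + 15,400 = $342,800.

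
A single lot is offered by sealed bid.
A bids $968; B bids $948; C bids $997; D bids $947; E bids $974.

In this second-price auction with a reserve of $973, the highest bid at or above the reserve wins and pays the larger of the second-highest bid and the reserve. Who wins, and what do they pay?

Bids in order: 997 (C) > 974 (E) > 968 (A) > 948 (B) > 947 (D)
Highest eligible bid: C at $997.
Second-highest bid $974 exceeds the reserve $973 → payment $974.

C pays $974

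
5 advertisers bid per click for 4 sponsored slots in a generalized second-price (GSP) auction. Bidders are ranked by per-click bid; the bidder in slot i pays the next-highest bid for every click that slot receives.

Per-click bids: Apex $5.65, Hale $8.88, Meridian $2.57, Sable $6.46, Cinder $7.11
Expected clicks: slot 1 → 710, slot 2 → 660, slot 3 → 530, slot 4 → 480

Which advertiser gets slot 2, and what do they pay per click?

Cinder; $6.46 per click

Sorting advertisers: $8.88 (Hale) > $7.11 (Cinder) > $6.46 (Sable) > $5.65 (Apex) > $2.57 (Meridian)
Slot 2 goes to the second-ranked bidder, Cinder, who pays the next bid down: $6.46/click.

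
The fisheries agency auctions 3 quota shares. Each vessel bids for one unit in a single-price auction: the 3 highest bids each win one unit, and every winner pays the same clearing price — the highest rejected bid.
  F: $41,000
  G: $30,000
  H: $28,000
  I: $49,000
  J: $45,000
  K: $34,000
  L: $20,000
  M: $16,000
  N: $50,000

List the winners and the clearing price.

Ordering the bids: 50,000 (N), 49,000 (I), 45,000 (J), 41,000 (F), 34,000 (K), …
Top 3: N, I, J.
First losing bid is F's $41,000, which sets the uniform price.

N, I, J; each pays $41,000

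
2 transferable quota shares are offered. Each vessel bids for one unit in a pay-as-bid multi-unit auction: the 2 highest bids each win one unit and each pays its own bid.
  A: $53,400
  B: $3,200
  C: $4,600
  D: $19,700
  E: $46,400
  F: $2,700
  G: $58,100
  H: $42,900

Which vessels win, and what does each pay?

G $58,100, A $53,400

Ordering the bids: 58,100 (G), 53,400 (A), 46,400 (E), 42,900 (H), …
Top 2: G, A.
Each winner pays its own bid: G $58,100, A $53,400.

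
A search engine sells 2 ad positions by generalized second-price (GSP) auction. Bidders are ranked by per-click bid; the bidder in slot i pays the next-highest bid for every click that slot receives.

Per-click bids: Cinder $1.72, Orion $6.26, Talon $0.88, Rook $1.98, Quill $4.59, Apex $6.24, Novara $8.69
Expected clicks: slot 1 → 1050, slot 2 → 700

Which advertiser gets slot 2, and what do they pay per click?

Orion; $6.24 per click

Ranked by bid: $8.69 (Novara) > $6.26 (Orion) > $6.24 (Apex) > …
Slot 2 goes to the second-ranked bidder, Orion, who pays the next bid down: $6.24/click.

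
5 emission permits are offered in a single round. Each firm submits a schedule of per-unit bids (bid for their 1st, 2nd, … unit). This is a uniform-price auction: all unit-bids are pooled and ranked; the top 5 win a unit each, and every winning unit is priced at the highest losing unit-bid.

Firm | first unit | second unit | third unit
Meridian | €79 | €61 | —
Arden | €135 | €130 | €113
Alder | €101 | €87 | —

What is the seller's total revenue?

Total revenue: €395

All unit-bids, highest first — top 5: 135 (Arden-1), 130 (Arden-2), 113 (Arden-3), 101 (Alder-1), 87 (Alder-2)
The (k+1)-th unit-bid is €79.
Allocation: Alder 2, Arden 3. Every unit priced at €79.
Revenue = 5 × 79 = €395.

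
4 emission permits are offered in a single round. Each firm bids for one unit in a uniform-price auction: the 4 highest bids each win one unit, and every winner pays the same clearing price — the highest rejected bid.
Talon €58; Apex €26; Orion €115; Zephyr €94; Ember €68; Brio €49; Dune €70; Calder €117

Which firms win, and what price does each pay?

Calder, Orion, Zephyr, Dune; each pays €68

Ordering the bids: 117 (Calder), 115 (Orion), 94 (Zephyr), 70 (Dune), 68 (Ember), 58 (Talon), …
The 4 highest are Calder, Orion, Zephyr, Dune.
Highest unsuccessful bid: €68 → clearing price.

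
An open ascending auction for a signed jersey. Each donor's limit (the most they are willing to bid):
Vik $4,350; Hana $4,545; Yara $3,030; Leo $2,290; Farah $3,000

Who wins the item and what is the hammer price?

Hana wins at $4,350

Sorting limits: 4,545 (Hana) > 4,350 (Vik) > 3,030 (Yara) > 3,000 (Farah) > 2,290 (Leo)
Vik is the last rival to drop out, at $4,350; Hana remains and wins at that price.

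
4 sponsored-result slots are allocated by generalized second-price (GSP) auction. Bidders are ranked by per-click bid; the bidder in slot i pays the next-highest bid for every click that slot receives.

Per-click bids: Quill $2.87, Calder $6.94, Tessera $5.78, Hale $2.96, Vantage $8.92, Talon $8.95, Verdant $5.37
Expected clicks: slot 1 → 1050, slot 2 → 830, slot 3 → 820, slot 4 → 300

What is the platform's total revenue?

Sorting advertisers: $8.95 (Talon) > $8.92 (Vantage) > $6.94 (Calder) > $5.78 (Tessera) > $5.37 (Verdant) > …
Slot 1: Talon pays $8.92 × 1050 = $9366.00
Slot 2: Vantage pays $6.94 × 830 = $5760.20
Slot 3: Calder pays $5.78 × 820 = $4739.60
Slot 4: Tessera pays $5.37 × 300 = $1611.00
Total = $21476.80

Total revenue: $21476.80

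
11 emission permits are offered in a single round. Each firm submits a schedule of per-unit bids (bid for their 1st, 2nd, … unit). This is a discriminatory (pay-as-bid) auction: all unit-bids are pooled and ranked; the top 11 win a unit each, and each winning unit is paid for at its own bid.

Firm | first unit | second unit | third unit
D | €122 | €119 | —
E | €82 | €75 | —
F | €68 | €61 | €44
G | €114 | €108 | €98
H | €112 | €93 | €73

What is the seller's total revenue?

All unit-bids, highest first — top 11: 122 (D-1), 119 (D-2), 114 (G-1), 112 (H-1), 108 (G-2), 98 (G-3), 93 (H-2), 82 (E-1), 75 (E-2), 73 (H-3), 68 (F-1)
Next rejected bid: €61 (not a price — pay-as-bid).
Each winning unit pays its own bid.
Revenue = 122 + 119 + 114 + 112 + 108 + 98 + 93 + 82 + 75 + 73 + 68 = €1,064.

Total revenue: €1,064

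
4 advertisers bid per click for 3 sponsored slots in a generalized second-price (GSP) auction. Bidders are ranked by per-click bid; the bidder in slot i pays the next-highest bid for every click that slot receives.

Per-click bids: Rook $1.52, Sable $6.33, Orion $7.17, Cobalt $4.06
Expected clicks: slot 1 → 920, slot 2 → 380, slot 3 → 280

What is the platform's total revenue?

Total revenue: $7792.00

Per-click bids in order: $7.17 (Orion) > $6.33 (Sable) > $4.06 (Cobalt) > $1.52 (Rook)
Slot 1: Orion pays $6.33 × 920 = $5823.60
Slot 2: Sable pays $4.06 × 380 = $1542.80
Slot 3: Cobalt pays $1.52 × 280 = $425.60
Total = $7792.00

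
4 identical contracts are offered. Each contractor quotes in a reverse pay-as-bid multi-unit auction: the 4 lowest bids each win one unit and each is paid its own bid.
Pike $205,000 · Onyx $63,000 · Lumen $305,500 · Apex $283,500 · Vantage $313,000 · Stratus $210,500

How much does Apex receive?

Bids ranked low→high: 63,000 (Onyx), 205,000 (Pike), 210,500 (Stratus), 283,500 (Apex), 305,500 (Lumen), 313,000 (Vantage)
Winners (4 units): Onyx, Pike, Stratus, Apex.
Apex wins → own bid $283,500.

Apex is paid $283,500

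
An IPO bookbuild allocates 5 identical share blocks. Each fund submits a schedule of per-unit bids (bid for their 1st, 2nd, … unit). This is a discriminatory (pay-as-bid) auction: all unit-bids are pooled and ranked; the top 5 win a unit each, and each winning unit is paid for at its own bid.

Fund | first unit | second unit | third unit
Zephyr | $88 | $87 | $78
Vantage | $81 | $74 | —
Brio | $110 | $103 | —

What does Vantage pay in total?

All unit-bids, highest first — top 5: 110 (Brio-1), 103 (Brio-2), 88 (Zephyr-1), 87 (Zephyr-2), 81 (Vantage-1)
Next rejected bid: $78 (not a price — pay-as-bid).
Vantage's winning unit-bids: 81 = $81.

Vantage pays $81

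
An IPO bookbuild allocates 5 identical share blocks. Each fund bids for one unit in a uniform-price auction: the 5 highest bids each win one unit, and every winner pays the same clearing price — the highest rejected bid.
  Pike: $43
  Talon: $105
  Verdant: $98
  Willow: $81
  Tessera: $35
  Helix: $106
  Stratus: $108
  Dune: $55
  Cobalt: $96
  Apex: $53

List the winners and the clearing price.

Bids ranked high→low: 108 (Stratus), 106 (Helix), 105 (Talon), 98 (Verdant), 96 (Cobalt), 81 (Willow), 55 (Dune), …
The 5 highest are Stratus, Helix, Talon, Verdant, Cobalt.
Highest unsuccessful bid: $81 → clearing price.

Stratus, Helix, Talon, Verdant, Cobalt; each pays $81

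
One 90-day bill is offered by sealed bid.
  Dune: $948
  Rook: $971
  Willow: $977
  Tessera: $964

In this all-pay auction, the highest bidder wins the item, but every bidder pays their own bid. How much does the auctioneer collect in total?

Bids in order: 977 (Willow) > 971 (Rook) > 964 (Tessera) > 948 (Dune)
Every bidder forfeits their bid regardless of winning.
Revenue = 948 + 971 + 977 + 964 = $3,860.

Total revenue: $3,860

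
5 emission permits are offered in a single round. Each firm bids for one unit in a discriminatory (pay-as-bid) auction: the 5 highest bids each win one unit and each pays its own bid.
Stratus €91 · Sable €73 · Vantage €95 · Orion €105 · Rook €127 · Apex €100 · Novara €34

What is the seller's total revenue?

Bids ranked high→low: 127 (Rook), 105 (Orion), 100 (Apex), 95 (Vantage), 91 (Stratus), 73 (Sable), 34 (Novara)
Top 5: Rook, Orion, Apex, Vantage, Stratus.
Total revenue = 127 + 105 + 100 + 95 + 91 = €518.

Total revenue: €518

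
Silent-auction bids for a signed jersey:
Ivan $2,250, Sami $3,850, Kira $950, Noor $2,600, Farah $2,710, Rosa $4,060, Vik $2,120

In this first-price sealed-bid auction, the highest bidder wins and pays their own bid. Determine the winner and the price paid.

First-price sealed-bid auction: the highest bidder wins and pays their own bid.
Sorting bids: 4,060 (Rosa) > 3,850 (Sami) > 2,710 (Farah) > 2,600 (Noor) > 2,250 (Ivan) > 2,120 (Vik) > …
First-price: Rosa pays what they bid, $4,060.

Rosa pays $4,060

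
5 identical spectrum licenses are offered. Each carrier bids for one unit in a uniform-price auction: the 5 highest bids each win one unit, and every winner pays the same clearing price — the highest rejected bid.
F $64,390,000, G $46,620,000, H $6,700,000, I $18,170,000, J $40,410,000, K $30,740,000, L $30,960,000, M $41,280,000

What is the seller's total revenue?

Total revenue: $153,700,000

Bids ranked high→low: 64,390,000 (F), 46,620,000 (G), 41,280,000 (M), 40,410,000 (J), 30,960,000 (L), 30,740,000 (K), 18,170,000 (I), …
The 5 highest are F, G, M, J, L.
Highest unsuccessful bid: $30,740,000 → clearing price.
Total revenue = 5 × $30,740,000 = $153,700,000.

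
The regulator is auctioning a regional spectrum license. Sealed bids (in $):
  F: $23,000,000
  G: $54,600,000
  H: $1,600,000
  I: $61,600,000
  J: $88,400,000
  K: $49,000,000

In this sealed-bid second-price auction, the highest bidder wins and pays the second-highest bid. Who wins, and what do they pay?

J pays $61,600,000

Bids in order: 88,400,000 (J) > 61,600,000 (I) > 54,600,000 (G) > 49,000,000 (K) > 23,000,000 (F) > 1,600,000 (H)
J wins with the highest bid; price is set by the runner-up at $61,600,000.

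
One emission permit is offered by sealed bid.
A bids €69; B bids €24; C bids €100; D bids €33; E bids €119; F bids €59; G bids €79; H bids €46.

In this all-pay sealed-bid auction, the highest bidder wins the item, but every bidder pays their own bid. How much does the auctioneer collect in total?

Total revenue: €529

Rule: the highest bidder wins the item, but every bidder pays their own bid.
Sorting bids: 119 (E) > 100 (C) > 79 (G) > 69 (A) > 59 (F) > 46 (H) > …
E wins with the top bid; all bids are sunk regardless.
Every bidder forfeits their bid regardless of winning.
Revenue = 69 + 24 + 100 + 33 + 119 + 59 + 79 + 46 = €529.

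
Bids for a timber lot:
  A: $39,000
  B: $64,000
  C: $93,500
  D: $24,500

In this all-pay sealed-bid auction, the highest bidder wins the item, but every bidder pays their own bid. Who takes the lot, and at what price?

C pays $93,500

Bids in order: 93,500 (C) > 64,000 (B) > 39,000 (A) > 24,500 (D)
C is highest and takes the item; every bidder forfeits their bid.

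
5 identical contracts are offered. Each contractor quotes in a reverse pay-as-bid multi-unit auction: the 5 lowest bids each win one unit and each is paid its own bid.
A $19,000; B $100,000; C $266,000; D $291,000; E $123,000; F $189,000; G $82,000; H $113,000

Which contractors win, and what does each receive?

A $19,000, G $82,000, B $100,000, H $113,000, E $123,000

Ordering the bids: 19,000 (A), 82,000 (G), 100,000 (B), 113,000 (H), 123,000 (E), 189,000 (F), 266,000 (C), …
The 5 lowest are A, G, B, H, E.
Each winner is paid its own bid: A $19,000, G $82,000, B $100,000, H $113,000, E $123,000.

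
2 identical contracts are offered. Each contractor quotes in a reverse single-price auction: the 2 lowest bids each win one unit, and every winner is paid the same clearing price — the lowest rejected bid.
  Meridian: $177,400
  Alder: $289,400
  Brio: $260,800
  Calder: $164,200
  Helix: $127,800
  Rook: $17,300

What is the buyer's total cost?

Sorting: 17,300 (Rook), 127,800 (Helix), 164,200 (Calder), 177,400 (Meridian), …
Winners (2 units): Rook, Helix.
Lowest unsuccessful bid: $164,200 → clearing price.
Total cost = 2 × $164,200 = $328,400.

Total cost: $328,400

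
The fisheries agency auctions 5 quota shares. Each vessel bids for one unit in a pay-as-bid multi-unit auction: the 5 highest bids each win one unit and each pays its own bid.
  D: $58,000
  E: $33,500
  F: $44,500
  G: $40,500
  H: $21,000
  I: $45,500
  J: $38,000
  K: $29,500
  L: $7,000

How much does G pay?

Bids ranked high→low: 58,000 (D), 45,500 (I), 44,500 (F), 40,500 (G), 38,000 (J), 33,500 (E), 29,500 (K), …
Top 5: D, I, F, G, J.
G wins → own bid $40,500.

G pays $40,500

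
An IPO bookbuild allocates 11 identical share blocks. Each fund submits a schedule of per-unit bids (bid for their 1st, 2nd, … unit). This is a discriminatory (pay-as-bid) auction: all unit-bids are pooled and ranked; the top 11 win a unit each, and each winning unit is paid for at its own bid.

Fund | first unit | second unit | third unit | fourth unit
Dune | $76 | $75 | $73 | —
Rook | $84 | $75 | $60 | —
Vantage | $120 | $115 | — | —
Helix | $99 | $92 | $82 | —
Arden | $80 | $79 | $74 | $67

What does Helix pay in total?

Helix pays $273

Pooled unit-bids ranked (top 11): 120 (Vantage-1), 115 (Vantage-2), 99 (Helix-1), 92 (Helix-2), 84 (Rook-1), 82 (Helix-3), 80 (Arden-1), 79 (Arden-2), 76 (Dune-1), 75 (Dune-2), 75 (Rook-2)
Next rejected bid: $74 (not a price — pay-as-bid).
Helix's winning unit-bids: 99 + 92 + 82 = $273.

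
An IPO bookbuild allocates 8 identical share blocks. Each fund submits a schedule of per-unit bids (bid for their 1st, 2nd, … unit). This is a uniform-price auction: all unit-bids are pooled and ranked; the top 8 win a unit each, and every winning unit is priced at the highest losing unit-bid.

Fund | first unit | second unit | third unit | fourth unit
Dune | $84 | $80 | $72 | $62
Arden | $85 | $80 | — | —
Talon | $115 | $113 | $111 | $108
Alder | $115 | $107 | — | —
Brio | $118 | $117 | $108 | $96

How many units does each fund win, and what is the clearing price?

All unit-bids, highest first — top 8: 118 (Brio-1), 117 (Brio-2), 115 (Talon-1), 115 (Alder-1), 113 (Talon-2), 111 (Talon-3), 108 (Talon-4), 108 (Brio-3)
First bid not allocated: $107.
Allocation: Alder 1, Brio 3, Talon 4.

Alder 1, Brio 3, Talon 4; clearing price $107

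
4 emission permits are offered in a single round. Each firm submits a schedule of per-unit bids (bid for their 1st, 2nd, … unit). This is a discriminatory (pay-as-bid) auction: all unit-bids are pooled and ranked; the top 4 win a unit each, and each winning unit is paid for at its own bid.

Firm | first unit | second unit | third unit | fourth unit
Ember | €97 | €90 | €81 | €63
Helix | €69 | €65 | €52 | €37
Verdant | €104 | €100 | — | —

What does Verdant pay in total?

Pooled unit-bids ranked (top 4): 104 (Verdant-1), 100 (Verdant-2), 97 (Ember-1), 90 (Ember-2)
Next rejected bid: €81 (not a price — pay-as-bid).
Verdant's winning unit-bids: 104 + 100 = €204.

Verdant pays €204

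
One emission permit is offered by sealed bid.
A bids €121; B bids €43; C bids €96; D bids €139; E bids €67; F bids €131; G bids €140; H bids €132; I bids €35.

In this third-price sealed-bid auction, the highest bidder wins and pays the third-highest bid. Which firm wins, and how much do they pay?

G pays €132

Third-price sealed-bid auction: the highest bidder wins and pays the third-highest bid.
Bids ranked: 140 (G) > 139 (D) > 132 (H) > 131 (F) > 121 (A) > 96 (C) > …
G wins; payment is bid #3 in the ranking = €132.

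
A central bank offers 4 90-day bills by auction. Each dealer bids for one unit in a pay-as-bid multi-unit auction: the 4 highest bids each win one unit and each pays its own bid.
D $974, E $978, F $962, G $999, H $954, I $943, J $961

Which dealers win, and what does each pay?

G $999, E $978, D $974, F $962

Ordering the bids: 999 (G), 978 (E), 974 (D), 962 (F), 961 (J), 954 (H), …
The 4 highest are G, E, D, F.
Each winner pays its own bid: G $999, E $978, D $974, F $962.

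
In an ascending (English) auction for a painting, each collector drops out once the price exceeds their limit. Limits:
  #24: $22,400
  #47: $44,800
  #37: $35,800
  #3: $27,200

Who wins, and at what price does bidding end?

Limits ranked: 44,800 (#47) > 35,800 (#37) > 27,200 (#3) > 22,400 (#24)
#37 is the last rival to drop out, at $35,800; #47 remains and wins at that price.

#47 wins at $35,800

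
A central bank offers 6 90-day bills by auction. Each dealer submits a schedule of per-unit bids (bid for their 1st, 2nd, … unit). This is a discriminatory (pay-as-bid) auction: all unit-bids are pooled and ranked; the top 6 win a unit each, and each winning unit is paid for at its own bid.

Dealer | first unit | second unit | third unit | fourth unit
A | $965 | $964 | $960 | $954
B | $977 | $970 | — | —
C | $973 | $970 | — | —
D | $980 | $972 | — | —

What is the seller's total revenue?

Pooled unit-bids ranked (top 6): 980 (D-1), 977 (B-1), 973 (C-1), 972 (D-2), 970 (B-2), 970 (C-2)
Next rejected bid: $965 (not a price — pay-as-bid).
Each winning unit pays its own bid.
Revenue = 980 + 977 + 973 + 972 + 970 + 970 = $5,842.

Total revenue: $5,842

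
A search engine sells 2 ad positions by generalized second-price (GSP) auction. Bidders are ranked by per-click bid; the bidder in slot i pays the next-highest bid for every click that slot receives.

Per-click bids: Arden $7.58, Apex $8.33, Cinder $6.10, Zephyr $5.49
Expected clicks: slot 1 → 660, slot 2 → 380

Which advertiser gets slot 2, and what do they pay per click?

Arden; $6.10 per click

Per-click bids in order: $8.33 (Apex) > $7.58 (Arden) > $6.10 (Cinder) > …
Slot 2 goes to the second-ranked bidder, Arden, who pays the next bid down: $6.10/click.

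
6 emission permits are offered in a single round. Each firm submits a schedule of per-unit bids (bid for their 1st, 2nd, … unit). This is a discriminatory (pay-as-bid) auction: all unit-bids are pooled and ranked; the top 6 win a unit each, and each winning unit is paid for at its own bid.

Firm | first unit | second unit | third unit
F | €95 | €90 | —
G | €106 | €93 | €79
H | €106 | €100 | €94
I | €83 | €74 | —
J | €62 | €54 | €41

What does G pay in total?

All unit-bids, highest first — top 6: 106 (G-1), 106 (H-1), 100 (H-2), 95 (F-1), 94 (H-3), 93 (G-2)
Next rejected bid: €90 (not a price — pay-as-bid).
G's winning unit-bids: 106 + 93 = €199.

G pays €199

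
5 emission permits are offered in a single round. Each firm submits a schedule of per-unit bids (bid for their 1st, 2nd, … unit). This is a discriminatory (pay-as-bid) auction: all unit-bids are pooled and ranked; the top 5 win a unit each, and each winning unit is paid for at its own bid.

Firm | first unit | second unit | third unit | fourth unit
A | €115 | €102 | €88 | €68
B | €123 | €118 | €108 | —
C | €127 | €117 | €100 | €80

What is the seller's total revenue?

Merging the schedules and taking the best 5: 127 (C-1), 123 (B-1), 118 (B-2), 117 (C-2), 115 (A-1)
Next rejected bid: €108 (not a price — pay-as-bid).
Each winning unit pays its own bid.
Revenue = 127 + 123 + 118 + 117 + 115 = €600.

Total revenue: €600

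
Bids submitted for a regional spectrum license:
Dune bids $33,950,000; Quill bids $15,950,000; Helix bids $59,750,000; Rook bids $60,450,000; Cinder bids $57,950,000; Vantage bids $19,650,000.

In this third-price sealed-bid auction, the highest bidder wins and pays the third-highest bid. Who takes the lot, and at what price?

Rook pays $57,950,000

Third-price sealed-bid auction: the highest bidder wins and pays the third-highest bid.
Bids ranked: 60,450,000 (Rook) > 59,750,000 (Helix) > 57,950,000 (Cinder) > 33,950,000 (Dune) > 19,650,000 (Vantage) > 15,950,000 (Quill)
Rook is highest; pays the third-highest bid, $57,950,000.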